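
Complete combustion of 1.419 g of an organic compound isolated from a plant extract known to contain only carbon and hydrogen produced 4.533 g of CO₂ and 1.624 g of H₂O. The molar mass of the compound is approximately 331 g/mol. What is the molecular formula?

mol C = 4.533 g CO₂ ÷ 44.009 g/mol = 0.10300 mol
mol H = 2 × 1.624 g H₂O ÷ 18.015 g/mol = 0.18029 mol
Divide by the smallest (0.10300 mol): C 1.000, H 1.750
Multiplying each by 4 gives whole numbers: C 4.00, H 7.00
Empirical formula: C4H7
Empirical-formula mass = 55.10 g/mol; 331 ÷ 55.10 ≈ 6, so the molecular formula is C24H42.

C24H42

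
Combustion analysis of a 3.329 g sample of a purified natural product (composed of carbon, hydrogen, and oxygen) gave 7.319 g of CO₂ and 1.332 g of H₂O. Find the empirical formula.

C9H8O4

mol C = 7.319 g CO₂ ÷ 44.009 g/mol = 0.16631 mol
mol H = 2 × 1.332 g H₂O ÷ 18.015 g/mol = 0.14788 mol
mass O = 3.329 − (1.9975 + 0.14906) = 1.1824 g → mol O = 1.1824 ÷ 15.999 = 0.073906 mol
Divide by the smallest (0.073906 mol): C 2.250, H 2.001, O 1.000
Multiplying each by 4 gives whole numbers: C 9.00, H 8.00, O 4.00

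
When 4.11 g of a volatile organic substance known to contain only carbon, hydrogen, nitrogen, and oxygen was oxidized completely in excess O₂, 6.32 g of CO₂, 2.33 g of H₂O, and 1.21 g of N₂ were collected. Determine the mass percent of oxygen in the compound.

22.2%

mol C = 6.32 g CO₂ ÷ 44.009 g/mol = 0.1436 mol
mol H = 2 × 2.33 g H₂O ÷ 18.015 g/mol = 0.2587 mol
mol N = 2 × 1.21 g N₂ ÷ 28.014 g/mol = 0.08639 mol
mass O = 4.11 − (1.725 + 0.2607 + 1.210) = 0.9144 g → mol O = 0.9144 ÷ 15.999 = 0.05715 mol
mass % O = 0.9144 g ÷ 4.11 g × 100%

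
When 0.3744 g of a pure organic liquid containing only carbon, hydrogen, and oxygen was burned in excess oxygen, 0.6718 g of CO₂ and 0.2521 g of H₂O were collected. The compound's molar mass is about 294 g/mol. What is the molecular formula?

mol C = 0.6718 g CO₂ ÷ 44.009 g/mol = 0.015265 mol
mol H = 2 × 0.2521 g H₂O ÷ 18.015 g/mol = 0.027988 mol
mass O = 0.3744 − (0.18335 + 0.028212) = 0.16284 g → mol O = 0.16284 ÷ 15.999 = 0.010178 mol
Divide by the smallest (0.010178 mol): C 1.500, H 2.750, O 1.000
Multiplying each by 4 gives whole numbers: C 6.00, H 11.00, O 4.00
Empirical formula: C6H11O4
Empirical-formula mass = 147.15 g/mol; 294 ÷ 147.15 ≈ 2, so the molecular formula is C12H22O8.

C12H22O8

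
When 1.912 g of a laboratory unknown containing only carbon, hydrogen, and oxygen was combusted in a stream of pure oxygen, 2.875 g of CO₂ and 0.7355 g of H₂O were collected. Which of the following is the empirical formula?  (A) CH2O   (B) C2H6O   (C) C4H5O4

(C) C4H5O4

mol C = 2.875 g CO₂ ÷ 44.009 g/mol = 0.065328 mol
mol H = 2 × 0.7355 g H₂O ÷ 18.015 g/mol = 0.081654 mol
mass O = 1.912 − (0.78465 + 0.082307) = 1.0450 g → mol O = 1.0450 ÷ 15.999 = 0.065319 mol
Divide by the smallest (0.065319 mol): C 1.000, H 1.250, O 1.000
Multiplying each by 4 gives whole numbers: C 4.00, H 5.00, O 4.00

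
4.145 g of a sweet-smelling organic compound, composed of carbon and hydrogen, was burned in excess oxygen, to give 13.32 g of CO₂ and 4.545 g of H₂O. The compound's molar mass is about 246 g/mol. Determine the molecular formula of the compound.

C18H30

mol C = 13.32 g CO₂ ÷ 44.009 g/mol = 0.30267 mol
mol H = 2 × 4.545 g H₂O ÷ 18.015 g/mol = 0.50458 mol
Divide by the smallest (0.30267 mol): C 1.000, H 1.667
Multiplying each by 3 gives whole numbers: C 3.00, H 5.00
Empirical formula: C3H5
Empirical-formula mass = 41.07 g/mol; 246 ÷ 41.07 ≈ 6, so the molecular formula is C18H30.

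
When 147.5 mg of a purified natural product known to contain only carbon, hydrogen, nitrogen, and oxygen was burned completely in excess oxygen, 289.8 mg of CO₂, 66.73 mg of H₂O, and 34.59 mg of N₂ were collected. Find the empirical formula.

mol C = 0.2898 g CO₂ ÷ 44.009 g/mol = 0.0065850 mol
mol H = 2 × 0.06673 g H₂O ÷ 18.015 g/mol = 0.0074083 mol
mol N = 2 × 0.03459 g N₂ ÷ 28.014 g/mol = 0.0024695 mol
mass O = 0.1475 − (0.079093 + 0.0074675 + 0.034590) = 0.026350 g → mol O = 0.026350 ÷ 15.999 = 0.0016470 mol
Divide by the smallest (0.0016470 mol): C 3.998, H 4.498, N 1.499, O 1.000
Multiplying each by 2 gives whole numbers: C 8.00, H 9.00, N 3.00, O 2.00

C8H9N3O2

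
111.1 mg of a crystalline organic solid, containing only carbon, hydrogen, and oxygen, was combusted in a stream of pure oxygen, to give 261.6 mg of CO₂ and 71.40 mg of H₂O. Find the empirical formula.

C3H4O

mol C = 0.2616 g CO₂ ÷ 44.009 g/mol = 0.0059442 mol
mol H = 2 × 0.07140 g H₂O ÷ 18.015 g/mol = 0.0079267 mol
mass O = 0.1111 − (0.071396 + 0.0079901) = 0.031714 g → mol O = 0.031714 ÷ 15.999 = 0.0019822 mol
Divide by the smallest (0.0019822 mol): C 2.999, H 3.999, O 1.000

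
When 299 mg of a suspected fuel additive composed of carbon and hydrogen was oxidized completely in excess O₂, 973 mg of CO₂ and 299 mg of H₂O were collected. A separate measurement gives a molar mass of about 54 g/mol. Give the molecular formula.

C4H6

mol C = 0.973 g CO₂ ÷ 44.009 g/mol = 0.02211 mol
mol H = 2 × 0.299 g H₂O ÷ 18.015 g/mol = 0.03319 mol
Divide by the smallest (0.02211 mol): C 1.000, H 1.501
Multiplying each by 2 gives whole numbers: C 2.00, H 3.00
Empirical formula: C2H3
Empirical-formula mass = 27.05 g/mol; 54 ÷ 27.05 ≈ 2, so the molecular formula is C4H6.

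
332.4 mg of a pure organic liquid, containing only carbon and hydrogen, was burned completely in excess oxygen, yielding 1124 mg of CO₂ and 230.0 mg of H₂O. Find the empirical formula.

mol C = 1.124 g CO₂ ÷ 44.009 g/mol = 0.025540 mol
mol H = 2 × 0.2300 g H₂O ÷ 18.015 g/mol = 0.025534 mol
Divide by the smallest (0.025534 mol): C 1.000, H 1.000

CH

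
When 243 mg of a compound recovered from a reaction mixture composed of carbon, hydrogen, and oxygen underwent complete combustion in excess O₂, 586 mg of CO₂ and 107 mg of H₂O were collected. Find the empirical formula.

mol C = 0.586 g CO₂ ÷ 44.009 g/mol = 0.01332 mol
mol H = 2 × 0.107 g H₂O ÷ 18.015 g/mol = 0.01188 mol
mass O = 0.243 − (0.1599 + 0.01197) = 0.07109 g → mol O = 0.07109 ÷ 15.999 = 0.004444 mol
Divide by the smallest (0.004444 mol): C 2.997, H 2.673, O 1.000
Multiplying each by 3 gives whole numbers: C 8.99, H 8.02, O 3.00

C9H8O3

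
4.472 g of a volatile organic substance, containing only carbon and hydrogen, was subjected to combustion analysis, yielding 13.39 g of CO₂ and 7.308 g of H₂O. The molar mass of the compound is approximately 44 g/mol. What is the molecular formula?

mol C = 13.39 g CO₂ ÷ 44.009 g/mol = 0.30426 mol
mol H = 2 × 7.308 g H₂O ÷ 18.015 g/mol = 0.81132 mol
Divide by the smallest (0.30426 mol): C 1.000, H 2.667
Multiplying each by 3 gives whole numbers: C 3.00, H 8.00
Empirical formula: C3H8
Empirical-formula mass = 44.10 g/mol; 44 ÷ 44.10 ≈ 1, so the molecular formula is C3H8.

C3H8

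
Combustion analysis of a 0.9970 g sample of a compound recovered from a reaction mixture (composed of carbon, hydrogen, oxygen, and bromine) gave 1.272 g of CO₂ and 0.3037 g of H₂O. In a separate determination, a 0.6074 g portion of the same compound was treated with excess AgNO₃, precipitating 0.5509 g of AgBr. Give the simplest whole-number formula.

C6H7BrO3

mol C = 1.272 g CO₂ ÷ 44.009 g/mol = 0.028903 mol
mol H = 2 × 0.3037 g H₂O ÷ 18.015 g/mol = 0.033716 mol
From the AgBr data: mol Br per gram of compound = (0.5509 ÷ 187.772) ÷ 0.6074 = 0.0048302 mol/g, so in the 0.9970 g combustion sample mol Br = 0.0048157 mol
mass O = 0.9970 − (0.34716 + 0.033986 + 0.38480) = 0.23106 g → mol O = 0.23106 ÷ 15.999 = 0.014442 mol
Divide by the smallest (0.0048157 mol): C 6.002, H 7.001, Br 1.000, O 2.999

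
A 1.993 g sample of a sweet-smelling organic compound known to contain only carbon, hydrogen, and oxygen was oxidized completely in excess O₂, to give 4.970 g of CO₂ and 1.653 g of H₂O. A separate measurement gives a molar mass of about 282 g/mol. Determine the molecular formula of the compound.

mol C = 4.970 g CO₂ ÷ 44.009 g/mol = 0.11293 mol
mol H = 2 × 1.653 g H₂O ÷ 18.015 g/mol = 0.18351 mol
mass O = 1.993 − (1.3564 + 0.18498) = 0.45160 g → mol O = 0.45160 ÷ 15.999 = 0.028227 mol
Divide by the smallest (0.028227 mol): C 4.001, H 6.501, O 1.000
Multiplying each by 2 gives whole numbers: C 8.00, H 13.00, O 2.00
Empirical formula: C8H13O2
Empirical-formula mass = 141.19 g/mol; 282 ÷ 141.19 ≈ 2, so the molecular formula is C16H26O4.

C16H26O4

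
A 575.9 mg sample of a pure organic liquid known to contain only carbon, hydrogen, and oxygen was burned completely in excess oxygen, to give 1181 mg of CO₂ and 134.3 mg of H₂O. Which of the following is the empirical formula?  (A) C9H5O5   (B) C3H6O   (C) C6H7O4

(A) C9H5O5

mol C = 1.181 g CO₂ ÷ 44.009 g/mol = 0.026835 mol
mol H = 2 × 0.1343 g H₂O ÷ 18.015 g/mol = 0.014910 mol
mass O = 0.5759 − (0.32232 + 0.015029) = 0.23855 g → mol O = 0.23855 ÷ 15.999 = 0.014910 mol
Divide by the smallest (0.014910 mol): C 1.800, H 1.000, O 1.000
Multiplying each by 5 gives whole numbers: C 9.00, H 5.00, O 5.00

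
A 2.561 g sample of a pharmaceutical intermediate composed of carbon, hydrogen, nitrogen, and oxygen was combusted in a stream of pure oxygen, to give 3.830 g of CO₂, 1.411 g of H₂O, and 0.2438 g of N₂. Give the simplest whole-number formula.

mol C = 3.830 g CO₂ ÷ 44.009 g/mol = 0.087028 mol
mol H = 2 × 1.411 g H₂O ÷ 18.015 g/mol = 0.15665 mol
mol N = 2 × 0.2438 g N₂ ÷ 28.014 g/mol = 0.017406 mol
mass O = 2.561 − (1.0453 + 0.15790 + 0.24380) = 1.1140 g → mol O = 1.1140 ÷ 15.999 = 0.069630 mol
Divide by the smallest (0.017406 mol): C 5.000, H 9.000, N 1.000, O 4.000

C5H9NO4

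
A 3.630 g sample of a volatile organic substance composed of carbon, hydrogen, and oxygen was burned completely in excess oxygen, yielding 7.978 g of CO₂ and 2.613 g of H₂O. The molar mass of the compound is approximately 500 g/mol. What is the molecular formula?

mol C = 7.978 g CO₂ ÷ 44.009 g/mol = 0.18128 mol
mol H = 2 × 2.613 g H₂O ÷ 18.015 g/mol = 0.29009 mol
mass O = 3.630 − (2.1774 + 0.29241) = 1.1602 g → mol O = 1.1602 ÷ 15.999 = 0.072518 mol
Divide by the smallest (0.072518 mol): C 2.500, H 4.000, O 1.000
Multiplying each by 2 gives whole numbers: C 5.00, H 8.00, O 2.00
Empirical formula: C5H8O2
Empirical-formula mass = 100.12 g/mol; 500 ÷ 100.12 ≈ 5, so the molecular formula is C25H40O10.

C25H40O10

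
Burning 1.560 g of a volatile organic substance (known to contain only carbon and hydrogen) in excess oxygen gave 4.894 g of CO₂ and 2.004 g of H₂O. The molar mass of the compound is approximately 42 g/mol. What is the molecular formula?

C3H6

mol C = 4.894 g CO₂ ÷ 44.009 g/mol = 0.11120 mol
mol H = 2 × 2.004 g H₂O ÷ 18.015 g/mol = 0.22248 mol
Divide by the smallest (0.11120 mol): C 1.000, H 2.001
Empirical formula: CH2
Empirical-formula mass = 14.03 g/mol; 42 ÷ 14.03 ≈ 3, so the molecular formula is C3H6.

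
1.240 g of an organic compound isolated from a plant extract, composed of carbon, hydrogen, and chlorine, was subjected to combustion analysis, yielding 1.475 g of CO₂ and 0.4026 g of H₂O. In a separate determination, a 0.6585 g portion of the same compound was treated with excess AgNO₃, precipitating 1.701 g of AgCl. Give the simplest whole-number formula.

mol C = 1.475 g CO₂ ÷ 44.009 g/mol = 0.033516 mol
mol H = 2 × 0.4026 g H₂O ÷ 18.015 g/mol = 0.044696 mol
From the AgCl data: mol Cl per gram of compound = (1.701 ÷ 143.318) ÷ 0.6585 = 0.018024 mol/g, so in the 1.240 g combustion sample mol Cl = 0.022350 mol
Divide by the smallest (0.022350 mol): C 1.500, H 2.000, Cl 1.000
Multiplying each by 2 gives whole numbers: C 3.00, H 4.00, Cl 2.00

C3H4Cl2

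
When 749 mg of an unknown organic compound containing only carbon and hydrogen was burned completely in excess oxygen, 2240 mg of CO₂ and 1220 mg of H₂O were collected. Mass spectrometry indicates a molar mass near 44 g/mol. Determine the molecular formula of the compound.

mol C = 2.24 g CO₂ ÷ 44.009 g/mol = 0.05090 mol
mol H = 2 × 1.22 g H₂O ÷ 18.015 g/mol = 0.1354 mol
Divide by the smallest (0.05090 mol): C 1.000, H 2.661
Multiplying each by 3 gives whole numbers: C 3.00, H 7.98
Empirical formula: C3H8
Empirical-formula mass = 44.10 g/mol; 44 ÷ 44.10 ≈ 1, so the molecular formula is C3H8.

C3H8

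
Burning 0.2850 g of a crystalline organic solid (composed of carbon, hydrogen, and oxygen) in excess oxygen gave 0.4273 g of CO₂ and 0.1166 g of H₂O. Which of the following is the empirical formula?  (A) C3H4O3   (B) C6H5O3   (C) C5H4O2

(A) C3H4O3

mol C = 0.4273 g CO₂ ÷ 44.009 g/mol = 0.0097094 mol
mol H = 2 × 0.1166 g H₂O ÷ 18.015 g/mol = 0.012945 mol
mass O = 0.2850 − (0.11662 + 0.013048) = 0.15533 g → mol O = 0.15533 ÷ 15.999 = 0.0097089 mol
Divide by the smallest (0.0097089 mol): C 1.000, H 1.333, O 1.000
Multiplying each by 3 gives whole numbers: C 3.00, H 4.00, O 3.00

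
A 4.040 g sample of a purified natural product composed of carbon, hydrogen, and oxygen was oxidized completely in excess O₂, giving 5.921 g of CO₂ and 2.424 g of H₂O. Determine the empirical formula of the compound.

CH2O

mol C = 5.921 g CO₂ ÷ 44.009 g/mol = 0.13454 mol
mol H = 2 × 2.424 g H₂O ÷ 18.015 g/mol = 0.26911 mol
mass O = 4.040 − (1.6160 + 0.27126) = 2.1528 g → mol O = 2.1528 ÷ 15.999 = 0.13456 mol
Divide by the smallest (0.13454 mol): C 1.000, H 2.000, O 1.000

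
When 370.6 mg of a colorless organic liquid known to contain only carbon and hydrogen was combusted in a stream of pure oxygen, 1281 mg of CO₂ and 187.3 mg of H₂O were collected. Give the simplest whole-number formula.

C7H5

mol C = 1.281 g CO₂ ÷ 44.009 g/mol = 0.029108 mol
mol H = 2 × 0.1873 g H₂O ÷ 18.015 g/mol = 0.020794 mol
Divide by the smallest (0.020794 mol): C 1.400, H 1.000
Multiplying each by 5 gives whole numbers: C 7.00, H 5.00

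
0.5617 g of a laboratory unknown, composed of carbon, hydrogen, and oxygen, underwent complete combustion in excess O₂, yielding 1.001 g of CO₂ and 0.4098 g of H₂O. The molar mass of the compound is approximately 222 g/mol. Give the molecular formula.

C9H18O6

mol C = 1.001 g CO₂ ÷ 44.009 g/mol = 0.022745 mol
mol H = 2 × 0.4098 g H₂O ÷ 18.015 g/mol = 0.045495 mol
mass O = 0.5617 − (0.27319 + 0.045859) = 0.24265 g → mol O = 0.24265 ÷ 15.999 = 0.015166 mol
Divide by the smallest (0.015166 mol): C 1.500, H 3.000, O 1.000
Multiplying each by 2 gives whole numbers: C 3.00, H 6.00, O 2.00
Empirical formula: C3H6O2
Empirical-formula mass = 74.08 g/mol; 222 ÷ 74.08 ≈ 3, so the molecular formula is C9H18O6.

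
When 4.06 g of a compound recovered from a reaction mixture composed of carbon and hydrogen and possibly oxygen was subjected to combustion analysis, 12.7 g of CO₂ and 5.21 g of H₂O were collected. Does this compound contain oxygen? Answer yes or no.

no

mol C = 12.7 g CO₂ ÷ 44.009 g/mol = 0.2886 mol
mol H = 2 × 5.21 g H₂O ÷ 18.015 g/mol = 0.5784 mol
C and H together account for 4.049 g — essentially the entire 4.06 g sample — so the compound contains no oxygen.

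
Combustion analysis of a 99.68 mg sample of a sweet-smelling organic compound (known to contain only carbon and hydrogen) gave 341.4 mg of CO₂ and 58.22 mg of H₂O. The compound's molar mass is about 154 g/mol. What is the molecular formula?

mol C = 0.3414 g CO₂ ÷ 44.009 g/mol = 0.0077575 mol
mol H = 2 × 0.05822 g H₂O ÷ 18.015 g/mol = 0.0064635 mol
Divide by the smallest (0.0064635 mol): C 1.200, H 1.000
Multiplying each by 5 gives whole numbers: C 6.00, H 5.00
Empirical formula: C6H5
Empirical-formula mass = 77.11 g/mol; 154 ÷ 77.11 ≈ 2, so the molecular formula is C12H10.

C12H10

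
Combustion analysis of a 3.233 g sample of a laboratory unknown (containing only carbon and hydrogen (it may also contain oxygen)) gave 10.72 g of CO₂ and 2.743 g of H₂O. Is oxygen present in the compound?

mol C = 10.72 g CO₂ ÷ 44.009 g/mol = 0.24359 mol
mol H = 2 × 2.743 g H₂O ÷ 18.015 g/mol = 0.30452 mol
C and H together account for 3.2327 g — essentially the entire 3.233 g sample — so the compound contains no oxygen.

no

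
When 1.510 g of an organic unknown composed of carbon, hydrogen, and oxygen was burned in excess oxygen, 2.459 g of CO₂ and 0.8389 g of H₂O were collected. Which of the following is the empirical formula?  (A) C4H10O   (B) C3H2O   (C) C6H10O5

mol C = 2.459 g CO₂ ÷ 44.009 g/mol = 0.055875 mol
mol H = 2 × 0.8389 g H₂O ÷ 18.015 g/mol = 0.093133 mol
mass O = 1.510 − (0.67111 + 0.093879) = 0.74501 g → mol O = 0.74501 ÷ 15.999 = 0.046566 mol
Divide by the smallest (0.046566 mol): C 1.200, H 2.000, O 1.000
Multiplying each by 5 gives whole numbers: C 6.00, H 10.00, O 5.00

(C) C6H10O5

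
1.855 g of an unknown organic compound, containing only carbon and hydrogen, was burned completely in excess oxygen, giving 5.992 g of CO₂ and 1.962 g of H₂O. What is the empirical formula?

C5H8

mol C = 5.992 g CO₂ ÷ 44.009 g/mol = 0.13615 mol
mol H = 2 × 1.962 g H₂O ÷ 18.015 g/mol = 0.21782 mol
Divide by the smallest (0.13615 mol): C 1.000, H 1.600
Multiplying each by 5 gives whole numbers: C 5.00, H 8.00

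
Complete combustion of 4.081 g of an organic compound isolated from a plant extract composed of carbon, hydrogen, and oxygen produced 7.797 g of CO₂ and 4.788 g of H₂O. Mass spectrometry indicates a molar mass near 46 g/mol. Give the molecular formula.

mol C = 7.797 g CO₂ ÷ 44.009 g/mol = 0.17717 mol
mol H = 2 × 4.788 g H₂O ÷ 18.015 g/mol = 0.53156 mol
mass O = 4.081 − (2.1280 + 0.53581) = 1.4172 g → mol O = 1.4172 ÷ 15.999 = 0.088582 mol
Divide by the smallest (0.088582 mol): C 2.000, H 6.001, O 1.000
Empirical formula: C2H6O
Empirical-formula mass = 46.07 g/mol; 46 ÷ 46.07 ≈ 1, so the molecular formula is C2H6O.

C2H6O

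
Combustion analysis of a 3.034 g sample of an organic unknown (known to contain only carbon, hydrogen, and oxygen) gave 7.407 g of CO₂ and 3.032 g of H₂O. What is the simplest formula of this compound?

mol C = 7.407 g CO₂ ÷ 44.009 g/mol = 0.16831 mol
mol H = 2 × 3.032 g H₂O ÷ 18.015 g/mol = 0.33661 mol
mass O = 3.034 − (2.0215 + 0.33930) = 0.67317 g → mol O = 0.67317 ÷ 15.999 = 0.042076 mol
Divide by the smallest (0.042076 mol): C 4.000, H 8.000, O 1.000

C4H8O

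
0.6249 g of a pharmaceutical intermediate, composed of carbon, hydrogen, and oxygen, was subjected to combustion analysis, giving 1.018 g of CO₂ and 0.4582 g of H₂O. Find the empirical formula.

C5H11O4

mol C = 1.018 g CO₂ ÷ 44.009 g/mol = 0.023132 mol
mol H = 2 × 0.4582 g H₂O ÷ 18.015 g/mol = 0.050869 mol
mass O = 0.6249 − (0.27783 + 0.051276) = 0.29579 g → mol O = 0.29579 ÷ 15.999 = 0.018488 mol
Divide by the smallest (0.018488 mol): C 1.251, H 2.751, O 1.000
Multiplying each by 4 gives whole numbers: C 5.00, H 11.01, O 4.00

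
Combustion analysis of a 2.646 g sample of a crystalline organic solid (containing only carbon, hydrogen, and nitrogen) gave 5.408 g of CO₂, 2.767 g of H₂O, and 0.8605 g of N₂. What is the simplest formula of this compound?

C2H5N

mol C = 5.408 g CO₂ ÷ 44.009 g/mol = 0.12288 mol
mol H = 2 × 2.767 g H₂O ÷ 18.015 g/mol = 0.30719 mol
mol N = 2 × 0.8605 g N₂ ÷ 28.014 g/mol = 0.061434 mol
Divide by the smallest (0.061434 mol): C 2.000, H 5.000, N 1.000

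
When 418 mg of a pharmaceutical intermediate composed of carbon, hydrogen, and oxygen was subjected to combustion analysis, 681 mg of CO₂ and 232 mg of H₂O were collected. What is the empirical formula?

mol C = 0.681 g CO₂ ÷ 44.009 g/mol = 0.01547 mol
mol H = 2 × 0.232 g H₂O ÷ 18.015 g/mol = 0.02576 mol
mass O = 0.418 − (0.1859 + 0.02596) = 0.2062 g → mol O = 0.2062 ÷ 15.999 = 0.01289 mol
Divide by the smallest (0.01289 mol): C 1.201, H 1.999, O 1.000
Multiplying each by 5 gives whole numbers: C 6.00, H 9.99, O 5.00

C6H10O5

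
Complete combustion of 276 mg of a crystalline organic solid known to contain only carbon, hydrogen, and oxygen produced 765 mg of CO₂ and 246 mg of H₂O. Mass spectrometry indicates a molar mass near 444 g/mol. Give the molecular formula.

C28H44O4

mol C = 0.765 g CO₂ ÷ 44.009 g/mol = 0.01738 mol
mol H = 2 × 0.246 g H₂O ÷ 18.015 g/mol = 0.02731 mol
mass O = 0.276 − (0.2088 + 0.02753) = 0.03969 g → mol O = 0.03969 ÷ 15.999 = 0.002481 mol
Divide by the smallest (0.002481 mol): C 7.008, H 11.010, O 1.000
Empirical formula: C7H11O
Empirical-formula mass = 111.16 g/mol; 444 ÷ 111.16 ≈ 4, so the molecular formula is C28H44O4.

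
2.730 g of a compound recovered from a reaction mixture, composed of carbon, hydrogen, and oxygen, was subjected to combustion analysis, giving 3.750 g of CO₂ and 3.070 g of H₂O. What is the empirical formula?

mol C = 3.750 g CO₂ ÷ 44.009 g/mol = 0.085210 mol
mol H = 2 × 3.070 g H₂O ÷ 18.015 g/mol = 0.34083 mol
mass O = 2.730 − (1.0235 + 0.34355) = 1.3630 g → mol O = 1.3630 ÷ 15.999 = 0.085192 mol
Divide by the smallest (0.085192 mol): C 1.000, H 4.001, O 1.000

CH4O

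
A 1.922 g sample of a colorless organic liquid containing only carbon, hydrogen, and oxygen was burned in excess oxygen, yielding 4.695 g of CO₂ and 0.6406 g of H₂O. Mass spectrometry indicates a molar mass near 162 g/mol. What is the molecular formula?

mol C = 4.695 g CO₂ ÷ 44.009 g/mol = 0.10668 mol
mol H = 2 × 0.6406 g H₂O ÷ 18.015 g/mol = 0.071119 mol
mass O = 1.922 − (1.2814 + 0.071687) = 0.56895 g → mol O = 0.56895 ÷ 15.999 = 0.035561 mol
Divide by the smallest (0.035561 mol): C 3.000, H 2.000, O 1.000
Empirical formula: C3H2O
Empirical-formula mass = 54.05 g/mol; 162 ÷ 54.05 ≈ 3, so the molecular formula is C9H6O3.

C9H6O3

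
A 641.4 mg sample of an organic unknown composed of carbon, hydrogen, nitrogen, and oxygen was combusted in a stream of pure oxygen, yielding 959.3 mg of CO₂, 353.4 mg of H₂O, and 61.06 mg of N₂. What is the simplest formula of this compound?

mol C = 0.9593 g CO₂ ÷ 44.009 g/mol = 0.021798 mol
mol H = 2 × 0.3534 g H₂O ÷ 18.015 g/mol = 0.039234 mol
mol N = 2 × 0.06106 g N₂ ÷ 28.014 g/mol = 0.0043592 mol
mass O = 0.6414 − (0.26181 + 0.039548 + 0.061060) = 0.27898 g → mol O = 0.27898 ÷ 15.999 = 0.017437 mol
Divide by the smallest (0.0043592 mol): C 5.000, H 9.000, N 1.000, O 4.000

C5H9NO4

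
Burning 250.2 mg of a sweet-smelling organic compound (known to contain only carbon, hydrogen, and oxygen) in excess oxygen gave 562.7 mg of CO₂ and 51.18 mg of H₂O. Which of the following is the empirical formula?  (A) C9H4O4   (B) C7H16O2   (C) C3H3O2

mol C = 0.5627 g CO₂ ÷ 44.009 g/mol = 0.012786 mol
mol H = 2 × 0.05118 g H₂O ÷ 18.015 g/mol = 0.0056819 mol
mass O = 0.2502 − (0.15357 + 0.0057274) = 0.090900 g → mol O = 0.090900 ÷ 15.999 = 0.0056816 mol
Divide by the smallest (0.0056816 mol): C 2.250, H 1.000, O 1.000
Multiplying each by 4 gives whole numbers: C 9.00, H 4.00, O 4.00

(A) C9H4O4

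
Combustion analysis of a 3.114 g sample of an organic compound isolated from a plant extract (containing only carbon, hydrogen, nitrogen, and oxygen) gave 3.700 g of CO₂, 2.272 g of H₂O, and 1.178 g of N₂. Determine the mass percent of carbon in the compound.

mol C = 3.700 g CO₂ ÷ 44.009 g/mol = 0.084074 mol
mol H = 2 × 2.272 g H₂O ÷ 18.015 g/mol = 0.25223 mol
mol N = 2 × 1.178 g N₂ ÷ 28.014 g/mol = 0.084101 mol
mass O = 3.114 − (1.0098 + 0.25425 + 1.1780) = 0.67194 g → mol O = 0.67194 ÷ 15.999 = 0.041999 mol
mass % C = 1.0098 g ÷ 3.114 g × 100%

32.43%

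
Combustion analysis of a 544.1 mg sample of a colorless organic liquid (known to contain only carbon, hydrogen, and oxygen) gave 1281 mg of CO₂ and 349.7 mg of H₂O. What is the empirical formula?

C3H4O

mol C = 1.281 g CO₂ ÷ 44.009 g/mol = 0.029108 mol
mol H = 2 × 0.3497 g H₂O ÷ 18.015 g/mol = 0.038823 mol
mass O = 0.5441 − (0.34961 + 0.039134) = 0.15535 g → mol O = 0.15535 ÷ 15.999 = 0.0097102 mol
Divide by the smallest (0.0097102 mol): C 2.998, H 3.998, O 1.000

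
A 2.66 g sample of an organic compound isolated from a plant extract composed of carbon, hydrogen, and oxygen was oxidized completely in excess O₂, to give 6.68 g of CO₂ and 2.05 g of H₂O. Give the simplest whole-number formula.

C4H6O

mol C = 6.68 g CO₂ ÷ 44.009 g/mol = 0.1518 mol
mol H = 2 × 2.05 g H₂O ÷ 18.015 g/mol = 0.2276 mol
mass O = 2.66 − (1.823 + 0.2294) = 0.6075 g → mol O = 0.6075 ÷ 15.999 = 0.03797 mol
Divide by the smallest (0.03797 mol): C 3.998, H 5.994, O 1.000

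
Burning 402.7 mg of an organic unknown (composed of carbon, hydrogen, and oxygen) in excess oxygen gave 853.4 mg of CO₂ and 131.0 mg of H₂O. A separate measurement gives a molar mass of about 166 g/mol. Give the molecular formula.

mol C = 0.8534 g CO₂ ÷ 44.009 g/mol = 0.019391 mol
mol H = 2 × 0.1310 g H₂O ÷ 18.015 g/mol = 0.014543 mol
mass O = 0.4027 − (0.23291 + 0.014660) = 0.15513 g → mol O = 0.15513 ÷ 15.999 = 0.0096962 mol
Divide by the smallest (0.0096962 mol): C 2.000, H 1.500, O 1.000
Multiplying each by 2 gives whole numbers: C 4.00, H 3.00, O 2.00
Empirical formula: C4H3O2
Empirical-formula mass = 83.07 g/mol; 166 ÷ 83.07 ≈ 2, so the molecular formula is C8H6O4.

C8H6O4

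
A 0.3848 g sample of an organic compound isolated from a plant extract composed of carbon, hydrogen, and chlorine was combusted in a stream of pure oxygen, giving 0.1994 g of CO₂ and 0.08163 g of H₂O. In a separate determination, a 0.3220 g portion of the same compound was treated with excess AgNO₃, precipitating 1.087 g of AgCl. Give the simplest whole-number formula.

mol C = 0.1994 g CO₂ ÷ 44.009 g/mol = 0.0045309 mol
mol H = 2 × 0.08163 g H₂O ÷ 18.015 g/mol = 0.0090624 mol
From the AgCl data: mol Cl per gram of compound = (1.087 ÷ 143.318) ÷ 0.3220 = 0.023554 mol/g, so in the 0.3848 g combustion sample mol Cl = 0.0090638 mol
Divide by the smallest (0.0045309 mol): C 1.000, H 2.000, Cl 2.000

CH2Cl2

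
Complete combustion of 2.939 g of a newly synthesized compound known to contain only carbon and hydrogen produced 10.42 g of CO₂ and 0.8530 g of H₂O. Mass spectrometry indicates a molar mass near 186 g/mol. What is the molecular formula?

C15H6

mol C = 10.42 g CO₂ ÷ 44.009 g/mol = 0.23677 mol
mol H = 2 × 0.8530 g H₂O ÷ 18.015 g/mol = 0.094699 mol
Divide by the smallest (0.094699 mol): C 2.500, H 1.000
Multiplying each by 2 gives whole numbers: C 5.00, H 2.00
Empirical formula: C5H2
Empirical-formula mass = 62.07 g/mol; 186 ÷ 62.07 ≈ 3, so the molecular formula is C15H6.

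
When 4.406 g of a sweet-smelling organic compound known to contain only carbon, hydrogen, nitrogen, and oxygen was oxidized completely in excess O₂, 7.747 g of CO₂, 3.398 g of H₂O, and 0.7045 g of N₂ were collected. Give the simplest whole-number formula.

mol C = 7.747 g CO₂ ÷ 44.009 g/mol = 0.17603 mol
mol H = 2 × 3.398 g H₂O ÷ 18.015 g/mol = 0.37724 mol
mol N = 2 × 0.7045 g N₂ ÷ 28.014 g/mol = 0.050296 mol
mass O = 4.406 − (2.1143 + 0.38026 + 0.70450) = 1.2069 g → mol O = 1.2069 ÷ 15.999 = 0.075437 mol
Divide by the smallest (0.050296 mol): C 3.500, H 7.500, N 1.000, O 1.500
Multiplying each by 2 gives whole numbers: C 7.00, H 15.00, N 2.00, O 3.00

C7H15N2O3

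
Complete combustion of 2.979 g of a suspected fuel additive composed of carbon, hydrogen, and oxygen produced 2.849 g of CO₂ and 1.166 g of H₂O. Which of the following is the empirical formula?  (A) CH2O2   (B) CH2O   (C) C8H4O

mol C = 2.849 g CO₂ ÷ 44.009 g/mol = 0.064737 mol
mol H = 2 × 1.166 g H₂O ÷ 18.015 g/mol = 0.12945 mol
mass O = 2.979 − (0.77755 + 0.13048) = 2.0710 g → mol O = 2.0710 ÷ 15.999 = 0.12944 mol
Divide by the smallest (0.064737 mol): C 1.000, H 2.000, O 2.000

(A) CH2O2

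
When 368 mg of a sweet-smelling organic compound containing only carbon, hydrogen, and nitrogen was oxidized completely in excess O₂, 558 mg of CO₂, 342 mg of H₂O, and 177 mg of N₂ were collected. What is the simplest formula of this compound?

mol C = 0.558 g CO₂ ÷ 44.009 g/mol = 0.01268 mol
mol H = 2 × 0.342 g H₂O ÷ 18.015 g/mol = 0.03797 mol
mol N = 2 × 0.177 g N₂ ÷ 28.014 g/mol = 0.01264 mol
Divide by the smallest (0.01264 mol): C 1.003, H 3.005, N 1.000

CH3N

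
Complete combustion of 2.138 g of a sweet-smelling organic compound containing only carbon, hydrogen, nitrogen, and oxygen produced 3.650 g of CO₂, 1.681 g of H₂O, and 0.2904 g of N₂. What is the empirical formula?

mol C = 3.650 g CO₂ ÷ 44.009 g/mol = 0.082938 mol
mol H = 2 × 1.681 g H₂O ÷ 18.015 g/mol = 0.18662 mol
mol N = 2 × 0.2904 g N₂ ÷ 28.014 g/mol = 0.020732 mol
mass O = 2.138 − (0.99616 + 0.18812 + 0.29040) = 0.66332 g → mol O = 0.66332 ÷ 15.999 = 0.041460 mol
Divide by the smallest (0.020732 mol): C 4.000, H 9.001, N 1.000, O 2.000

C4H9NO2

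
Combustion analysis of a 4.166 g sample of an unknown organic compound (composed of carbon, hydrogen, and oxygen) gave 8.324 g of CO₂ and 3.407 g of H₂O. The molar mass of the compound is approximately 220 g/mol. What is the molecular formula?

mol C = 8.324 g CO₂ ÷ 44.009 g/mol = 0.18914 mol
mol H = 2 × 3.407 g H₂O ÷ 18.015 g/mol = 0.37824 mol
mass O = 4.166 − (2.2718 + 0.38127) = 1.5129 g → mol O = 1.5129 ÷ 15.999 = 0.094564 mol
Divide by the smallest (0.094564 mol): C 2.000, H 4.000, O 1.000
Empirical formula: C2H4O
Empirical-formula mass = 44.05 g/mol; 220 ÷ 44.05 ≈ 5, so the molecular formula is C10H20O5.

C10H20O5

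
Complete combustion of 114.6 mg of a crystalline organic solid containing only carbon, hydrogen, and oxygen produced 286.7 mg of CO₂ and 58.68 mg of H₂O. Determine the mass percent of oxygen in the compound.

mol C = 0.2867 g CO₂ ÷ 44.009 g/mol = 0.0065146 mol
mol H = 2 × 0.05868 g H₂O ÷ 18.015 g/mol = 0.0065146 mol
mass O = 0.1146 − (0.078247 + 0.0065667) = 0.029787 g → mol O = 0.029787 ÷ 15.999 = 0.0018618 mol
mass % O = 0.029787 g ÷ 0.1146 g × 100%

25.99%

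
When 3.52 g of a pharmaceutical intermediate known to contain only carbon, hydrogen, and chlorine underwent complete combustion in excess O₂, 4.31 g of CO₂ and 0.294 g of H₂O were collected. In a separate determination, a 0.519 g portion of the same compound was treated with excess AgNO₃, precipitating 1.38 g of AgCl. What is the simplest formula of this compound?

C3HCl2

mol C = 4.31 g CO₂ ÷ 44.009 g/mol = 0.09793 mol
mol H = 2 × 0.294 g H₂O ÷ 18.015 g/mol = 0.03264 mol
From the AgCl data: mol Cl per gram of compound = (1.38 ÷ 143.318) ÷ 0.519 = 0.01855 mol/g, so in the 3.52 g combustion sample mol Cl = 0.06531 mol
Divide by the smallest (0.03264 mol): C 3.000, H 1.000, Cl 2.001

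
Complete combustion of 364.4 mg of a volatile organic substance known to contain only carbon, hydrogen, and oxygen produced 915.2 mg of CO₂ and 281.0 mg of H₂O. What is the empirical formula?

mol C = 0.9152 g CO₂ ÷ 44.009 g/mol = 0.020796 mol
mol H = 2 × 0.2810 g H₂O ÷ 18.015 g/mol = 0.031196 mol
mass O = 0.3644 − (0.24978 + 0.031446) = 0.083176 g → mol O = 0.083176 ÷ 15.999 = 0.0051989 mol
Divide by the smallest (0.0051989 mol): C 4.000, H 6.001, O 1.000

C4H6O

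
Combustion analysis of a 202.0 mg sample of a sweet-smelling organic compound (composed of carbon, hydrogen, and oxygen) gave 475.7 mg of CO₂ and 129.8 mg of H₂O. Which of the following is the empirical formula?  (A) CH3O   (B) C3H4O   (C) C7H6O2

mol C = 0.4757 g CO₂ ÷ 44.009 g/mol = 0.010809 mol
mol H = 2 × 0.1298 g H₂O ÷ 18.015 g/mol = 0.014410 mol
mass O = 0.2020 − (0.12983 + 0.014525) = 0.057646 g → mol O = 0.057646 ÷ 15.999 = 0.0036031 mol
Divide by the smallest (0.0036031 mol): C 3.000, H 3.999, O 1.000

(B) C3H4O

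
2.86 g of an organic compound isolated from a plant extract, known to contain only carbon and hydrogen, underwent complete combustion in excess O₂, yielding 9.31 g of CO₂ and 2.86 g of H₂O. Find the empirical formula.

C2H3

mol C = 9.31 g CO₂ ÷ 44.009 g/mol = 0.2115 mol
mol H = 2 × 2.86 g H₂O ÷ 18.015 g/mol = 0.3175 mol
Divide by the smallest (0.2115 mol): C 1.000, H 1.501
Multiplying each by 2 gives whole numbers: C 2.00, H 3.00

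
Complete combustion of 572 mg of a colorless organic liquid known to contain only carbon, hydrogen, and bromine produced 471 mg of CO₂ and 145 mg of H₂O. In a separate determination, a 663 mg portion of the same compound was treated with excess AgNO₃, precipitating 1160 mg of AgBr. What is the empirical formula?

mol C = 0.471 g CO₂ ÷ 44.009 g/mol = 0.01070 mol
mol H = 2 × 0.145 g H₂O ÷ 18.015 g/mol = 0.01610 mol
From the AgBr data: mol Br per gram of compound = (1.16 ÷ 187.772) ÷ 0.663 = 0.009318 mol/g, so in the 0.572 g combustion sample mol Br = 0.005330 mol
Divide by the smallest (0.005330 mol): C 2.008, H 3.020, Br 1.000

C2H3Br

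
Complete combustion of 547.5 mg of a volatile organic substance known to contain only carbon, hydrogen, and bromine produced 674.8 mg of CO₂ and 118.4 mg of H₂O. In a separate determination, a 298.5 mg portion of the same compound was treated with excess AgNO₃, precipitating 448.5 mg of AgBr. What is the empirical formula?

C7H6Br2

mol C = 0.6748 g CO₂ ÷ 44.009 g/mol = 0.015333 mol
mol H = 2 × 0.1184 g H₂O ÷ 18.015 g/mol = 0.013145 mol
From the AgBr data: mol Br per gram of compound = (0.4485 ÷ 187.772) ÷ 0.2985 = 0.0080018 mol/g, so in the 0.5475 g combustion sample mol Br = 0.0043810 mol
Divide by the smallest (0.0043810 mol): C 3.500, H 3.000, Br 1.000
Multiplying each by 2 gives whole numbers: C 7.00, H 6.00, Br 2.00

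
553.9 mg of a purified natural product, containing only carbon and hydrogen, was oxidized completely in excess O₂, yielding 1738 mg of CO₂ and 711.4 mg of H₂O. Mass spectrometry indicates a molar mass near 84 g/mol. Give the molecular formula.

C6H12

mol C = 1.738 g CO₂ ÷ 44.009 g/mol = 0.039492 mol
mol H = 2 × 0.7114 g H₂O ÷ 18.015 g/mol = 0.078979 mol
Divide by the smallest (0.039492 mol): C 1.000, H 2.000
Empirical formula: CH2
Empirical-formula mass = 14.03 g/mol; 84 ÷ 14.03 ≈ 6, so the molecular formula is C6H12.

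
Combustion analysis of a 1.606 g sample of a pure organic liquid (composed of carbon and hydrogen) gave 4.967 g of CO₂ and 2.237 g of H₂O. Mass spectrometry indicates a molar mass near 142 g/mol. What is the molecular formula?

C10H22

mol C = 4.967 g CO₂ ÷ 44.009 g/mol = 0.11286 mol
mol H = 2 × 2.237 g H₂O ÷ 18.015 g/mol = 0.24835 mol
Divide by the smallest (0.11286 mol): C 1.000, H 2.200
Multiplying each by 5 gives whole numbers: C 5.00, H 11.00
Empirical formula: C5H11
Empirical-formula mass = 71.14 g/mol; 142 ÷ 71.14 ≈ 2, so the molecular formula is C10H22.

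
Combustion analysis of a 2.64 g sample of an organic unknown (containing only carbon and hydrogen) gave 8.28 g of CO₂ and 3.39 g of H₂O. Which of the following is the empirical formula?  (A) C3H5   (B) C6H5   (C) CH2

(C) CH2

mol C = 8.28 g CO₂ ÷ 44.009 g/mol = 0.1881 mol
mol H = 2 × 3.39 g H₂O ÷ 18.015 g/mol = 0.3764 mol
Divide by the smallest (0.1881 mol): C 1.000, H 2.000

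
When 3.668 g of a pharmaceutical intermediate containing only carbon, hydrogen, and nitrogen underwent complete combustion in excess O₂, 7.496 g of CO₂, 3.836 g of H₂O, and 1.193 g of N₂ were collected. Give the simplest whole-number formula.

C2H5N

mol C = 7.496 g CO₂ ÷ 44.009 g/mol = 0.17033 mol
mol H = 2 × 3.836 g H₂O ÷ 18.015 g/mol = 0.42587 mol
mol N = 2 × 1.193 g N₂ ÷ 28.014 g/mol = 0.085172 mol
Divide by the smallest (0.085172 mol): C 2.000, H 5.000, N 1.000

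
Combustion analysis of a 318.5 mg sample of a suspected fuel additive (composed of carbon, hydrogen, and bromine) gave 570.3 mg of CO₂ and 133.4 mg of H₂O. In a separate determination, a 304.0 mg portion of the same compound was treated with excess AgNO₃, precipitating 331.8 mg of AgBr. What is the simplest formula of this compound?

C7H8Br

mol C = 0.5703 g CO₂ ÷ 44.009 g/mol = 0.012959 mol
mol H = 2 × 0.1334 g H₂O ÷ 18.015 g/mol = 0.014810 mol
From the AgBr data: mol Br per gram of compound = (0.3318 ÷ 187.772) ÷ 0.3040 = 0.0058126 mol/g, so in the 0.3185 g combustion sample mol Br = 0.0018513 mol
Divide by the smallest (0.0018513 mol): C 7.000, H 8.000, Br 1.000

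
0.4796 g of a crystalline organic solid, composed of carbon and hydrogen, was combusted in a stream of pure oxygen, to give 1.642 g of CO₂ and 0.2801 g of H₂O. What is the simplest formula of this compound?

C6H5

mol C = 1.642 g CO₂ ÷ 44.009 g/mol = 0.037311 mol
mol H = 2 × 0.2801 g H₂O ÷ 18.015 g/mol = 0.031096 mol
Divide by the smallest (0.031096 mol): C 1.200, H 1.000
Multiplying each by 5 gives whole numbers: C 6.00, H 5.00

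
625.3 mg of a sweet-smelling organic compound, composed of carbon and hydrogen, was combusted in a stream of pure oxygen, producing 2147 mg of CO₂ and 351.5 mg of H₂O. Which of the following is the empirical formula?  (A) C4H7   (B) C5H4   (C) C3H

(B) C5H4

mol C = 2.147 g CO₂ ÷ 44.009 g/mol = 0.048785 mol
mol H = 2 × 0.3515 g H₂O ÷ 18.015 g/mol = 0.039023 mol
Divide by the smallest (0.039023 mol): C 1.250, H 1.000
Multiplying each by 4 gives whole numbers: C 5.00, H 4.00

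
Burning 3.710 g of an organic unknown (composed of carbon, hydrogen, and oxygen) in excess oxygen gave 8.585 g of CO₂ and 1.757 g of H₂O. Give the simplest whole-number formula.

C8H8O3

mol C = 8.585 g CO₂ ÷ 44.009 g/mol = 0.19507 mol
mol H = 2 × 1.757 g H₂O ÷ 18.015 g/mol = 0.19506 mol
mass O = 3.710 − (2.3430 + 0.19662) = 1.1703 g → mol O = 1.1703 ÷ 15.999 = 0.073151 mol
Divide by the smallest (0.073151 mol): C 2.667, H 2.667, O 1.000
Multiplying each by 3 gives whole numbers: C 8.00, H 8.00, O 3.00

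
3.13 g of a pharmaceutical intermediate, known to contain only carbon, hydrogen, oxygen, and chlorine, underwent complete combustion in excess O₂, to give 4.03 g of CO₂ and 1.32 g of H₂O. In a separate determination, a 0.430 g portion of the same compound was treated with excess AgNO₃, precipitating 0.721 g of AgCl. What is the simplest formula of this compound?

C5H8Cl2O2

mol C = 4.03 g CO₂ ÷ 44.009 g/mol = 0.09157 mol
mol H = 2 × 1.32 g H₂O ÷ 18.015 g/mol = 0.1465 mol
From the AgCl data: mol Cl per gram of compound = (0.721 ÷ 143.318) ÷ 0.430 = 0.01170 mol/g, so in the 3.13 g combustion sample mol Cl = 0.03662 mol
mass O = 3.13 − (1.100 + 0.1477 + 1.298) = 0.5843 g → mol O = 0.5843 ÷ 15.999 = 0.03652 mol
Divide by the smallest (0.03652 mol): C 2.508, H 4.013, Cl 1.003, O 1.000
Multiplying each by 2 gives whole numbers: C 5.02, H 8.03, Cl 2.01, O 2.00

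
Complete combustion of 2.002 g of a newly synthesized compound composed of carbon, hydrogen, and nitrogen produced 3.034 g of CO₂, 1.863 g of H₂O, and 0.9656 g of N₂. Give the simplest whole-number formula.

CH3N

mol C = 3.034 g CO₂ ÷ 44.009 g/mol = 0.068940 mol
mol H = 2 × 1.863 g H₂O ÷ 18.015 g/mol = 0.20683 mol
mol N = 2 × 0.9656 g N₂ ÷ 28.014 g/mol = 0.068937 mol
Divide by the smallest (0.068937 mol): C 1.000, H 3.000, N 1.000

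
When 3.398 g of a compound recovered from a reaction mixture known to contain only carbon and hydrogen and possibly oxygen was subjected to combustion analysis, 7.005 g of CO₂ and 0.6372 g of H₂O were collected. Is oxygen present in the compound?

mol C = 7.005 g CO₂ ÷ 44.009 g/mol = 0.15917 mol
mol H = 2 × 0.6372 g H₂O ÷ 18.015 g/mol = 0.070741 mol
C and H account for only 1.9831 g of the 3.398 g sample; the remaining 1.4149 g must be oxygen.

yes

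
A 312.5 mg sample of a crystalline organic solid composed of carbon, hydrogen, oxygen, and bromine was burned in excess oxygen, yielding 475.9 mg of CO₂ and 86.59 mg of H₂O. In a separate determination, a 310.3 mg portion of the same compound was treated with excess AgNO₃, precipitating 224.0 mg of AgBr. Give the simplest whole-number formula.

mol C = 0.4759 g CO₂ ÷ 44.009 g/mol = 0.010814 mol
mol H = 2 × 0.08659 g H₂O ÷ 18.015 g/mol = 0.0096131 mol
From the AgBr data: mol Br per gram of compound = (0.2240 ÷ 187.772) ÷ 0.3103 = 0.0038445 mol/g, so in the 0.3125 g combustion sample mol Br = 0.0012014 mol
mass O = 0.3125 − (0.12988 + 0.0096900 + 0.095996) = 0.076930 g → mol O = 0.076930 ÷ 15.999 = 0.0048085 mol
Divide by the smallest (0.0012014 mol): C 9.001, H 8.002, Br 1.000, O 4.002

C9H8BrO4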